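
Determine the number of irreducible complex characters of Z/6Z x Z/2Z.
12

Argument: The number of irreducible complex representations of a finite group equals its number of conjugacy classes. Z/6Z x Z/2Z is abelian of order 12, so every element is its own conjugacy class: 12 classes, so Z/6Z x Z/2Z (order 12) has exactly 12 irreducible complex representations.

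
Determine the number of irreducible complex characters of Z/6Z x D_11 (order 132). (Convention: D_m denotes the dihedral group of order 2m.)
42

Explanation: The number of irreducible complex representations of a finite group equals its number of conjugacy classes. For a direct product, #classes(G x H) = #classes(G) * #classes(H). Z/6Z has 6 classes (abelian), D_11 has 7 classes, so 6 * 7 = 42, so Z/6Z x D_11 (order 132) has exactly 42 irreducible complex representations.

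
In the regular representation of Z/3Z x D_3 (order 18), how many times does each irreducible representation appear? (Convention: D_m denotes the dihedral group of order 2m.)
Each irreducible V_i of dimension d_i appears with multiplicity d_i, i.e. rho_reg = (direct sum over all irreducibles V_i) d_i V_i. The irreducible dimensions for Z/3Z x D_3 are 1, 1, 1, 1, 1, 1, 2, 2, 2: 6 irreducibles of dimension 1, each with multiplicity 1; 3 irreducibles of dimension 2, each with multiplicity 2. Total dimension 6*1*1 + 3*2*2 = 18 = |G|.

Derivation: General theorem: in the regular representation of a finite group G, each irreducible appears with multiplicity equal to its dimension. Check: dim(rho_reg) = sum d_i^2 = 1 + 1 + 1 + 1 + 1 + 1 + 4 + 4 + 4 = 18 = |G|.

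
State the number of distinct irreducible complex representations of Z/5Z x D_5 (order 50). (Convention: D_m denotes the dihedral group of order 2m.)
20

The number of irreducible complex representations of a finite group equals its number of conjugacy classes. For a direct product, #classes(G x H) = #classes(G) * #classes(H). Z/5Z has 5 classes (abelian), D_5 has 4 classes, so 5 * 4 = 20, so Z/5Z x D_5 (order 50) has exactly 20 irreducible complex representations.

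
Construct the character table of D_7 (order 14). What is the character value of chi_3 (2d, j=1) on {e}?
Conjugacy classes: {e} of size 1, {r^1, r^6} of size 2, {r^2, r^5} of size 2, {r^3, r^4} of size 2, {s, sr, ..., sr^6} of size 7.
Character table:
  irrep \ class              {e} (size 1)  {r^1, r^6} (size 2)  {r^2, r^5} (size 2)  {r^3, r^4} (size 2)  {s, sr, ..., sr^6} (size 7)
  chi_1 (triv)               1             1                    1                    1                    1                          
  chi_2 (sign: r->1, s->-1)  1             1                    1                    1                    -1                         
  chi_3 (2d, j=1)            2             2*cos(2*pi/7)        -2*cos(3*pi/7)       -2*cos(pi/7)         0                          
  chi_4 (2d, j=2)            2             -2*cos(3*pi/7)       -2*cos(pi/7)         2*cos(2*pi/7)        0                          
  chi_5 (2d, j=3)            2             -2*cos(pi/7)         2*cos(2*pi/7)        -2*cos(3*pi/7)       0                          

Spot check: chi_3 (2d, j=1) on {e} = 2.

D_7 has order 2*7 = 14 with 5 conjugacy classes, hence 5 irreducibles. Sum of squared dims 1 + 1 + 4 + 4 + 4 = 14 = |G|. Linear characters come from the abelianisation; the 2-dimensional irreps have character r^k -> 2*cos(2*pi*j*k/7), reflections -> 0.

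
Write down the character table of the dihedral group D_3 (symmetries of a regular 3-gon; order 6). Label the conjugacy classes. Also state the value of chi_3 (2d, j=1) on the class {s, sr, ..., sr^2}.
Conjugacy classes: {e} of size 1, {r^1, r^2} of size 2, {s, sr, ..., sr^2} of size 3.
Character table:
  irrep \ class              {e} (size 1)  {r^1, r^2} (size 2)  {s, sr, ..., sr^2} (size 3)
  chi_1 (triv)               1             1                    1                          
  chi_2 (sign: r->1, s->-1)  1             1                    -1                         
  chi_3 (2d, j=1)            2             -1                   0                          

Spot check: chi_3 (2d, j=1) on {s, sr, ..., sr^2} = 0.

Explanation: D_3 has order 2*3 = 6 with 3 conjugacy classes, hence 3 irreducibles. Sum of squared dims 1 + 1 + 4 = 6 = |G|. Linear characters come from the abelianisation; the 2-dimensional irreps have character r^k -> 2*cos(2*pi*j*k/3), reflections -> 0.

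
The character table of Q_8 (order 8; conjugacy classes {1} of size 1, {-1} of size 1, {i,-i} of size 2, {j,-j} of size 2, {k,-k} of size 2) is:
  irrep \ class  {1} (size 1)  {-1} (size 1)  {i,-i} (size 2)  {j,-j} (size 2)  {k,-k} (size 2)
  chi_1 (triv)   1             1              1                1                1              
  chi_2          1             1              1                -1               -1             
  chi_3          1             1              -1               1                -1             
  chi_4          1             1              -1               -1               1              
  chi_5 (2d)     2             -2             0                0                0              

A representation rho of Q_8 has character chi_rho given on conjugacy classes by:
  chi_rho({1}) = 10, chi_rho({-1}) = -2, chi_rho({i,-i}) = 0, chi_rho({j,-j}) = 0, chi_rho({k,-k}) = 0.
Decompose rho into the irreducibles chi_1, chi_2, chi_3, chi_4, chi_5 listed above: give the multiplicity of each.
Multiplicities: chi_1: 1, chi_2: 1, chi_3: 1, chi_4: 1, chi_5: 3.

Details: Use <chi_rho, chi> = (1/|G|) sum_C |C| * chi_rho(C) * conj(chi(C)) with |G| = 8 for each irreducible chi in the table:
  <chi_rho, chi_1> = (1/8)[1*(10)*conj(1) + 1*(-2)*conj(1) + 2*(0)*conj(1) + 2*(0)*conj(1) + 2*(0)*conj(1)]
      = (1/8)[(10) + (-2) + (0) + (0) + (0)] = 8/8 = 1
  <chi_rho, chi_2> = (1/8)[1*(10)*conj(1) + 1*(-2)*conj(1) + 2*(0)*conj(1) + 2*(0)*conj(-1) + 2*(0)*conj(-1)]
      = (1/8)[(10) + (-2) + (0) + (0) + (0)] = 8/8 = 1
  <chi_rho, chi_3> = (1/8)[1*(10)*conj(1) + 1*(-2)*conj(1) + 2*(0)*conj(-1) + 2*(0)*conj(1) + 2*(0)*conj(-1)]
      = (1/8)[(10) + (-2) + (0) + (0) + (0)] = 8/8 = 1
  <chi_rho, chi_4> = (1/8)[1*(10)*conj(1) + 1*(-2)*conj(1) + 2*(0)*conj(-1) + 2*(0)*conj(-1) + 2*(0)*conj(1)]
      = (1/8)[(10) + (-2) + (0) + (0) + (0)] = 8/8 = 1
  <chi_rho, chi_5> = (1/8)[1*(10)*conj(2) + 1*(-2)*conj(-2) + 2*(0)*conj(0) + 2*(0)*conj(0) + 2*(0)*conj(0)]
      = (1/8)[(20) + (4) + (0) + (0) + (0)] = 24/8 = 3
Dimension check: dim(rho) = sum (mult * dim) = 1*1 + 1*1 + 1*1 + 1*1 + 3*2 = 10 = chi_rho(e) = 10.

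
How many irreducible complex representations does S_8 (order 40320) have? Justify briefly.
22

Why: The number of irreducible complex representations of a finite group equals its number of conjugacy classes. Conjugacy classes in S_8 correspond to cycle types, i.e. partitions of 8; there are p(8) = 22 of them, so S_8 (order 40320) has exactly 22 irreducible complex representations.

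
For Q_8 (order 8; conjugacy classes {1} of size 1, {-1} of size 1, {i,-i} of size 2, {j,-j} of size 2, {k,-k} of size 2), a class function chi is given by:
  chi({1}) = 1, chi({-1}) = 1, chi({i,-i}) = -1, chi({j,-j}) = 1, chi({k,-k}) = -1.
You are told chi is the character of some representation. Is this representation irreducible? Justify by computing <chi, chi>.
Irreducible: <chi, chi> = 1.

Proof sketch: <chi, chi> = (1/|G|) sum_C |C| * |chi(C)|^2 = (1/8)[1*|1|^2 + 1*|1|^2 + 2*|-1|^2 + 2*|1|^2 + 2*|-1|^2]
  = (1/8)[(1) + (1) + (2) + (2) + (2)] = 8/8 = 1.
A character is irreducible iff <chi, chi> = 1, so this representation is irreducible.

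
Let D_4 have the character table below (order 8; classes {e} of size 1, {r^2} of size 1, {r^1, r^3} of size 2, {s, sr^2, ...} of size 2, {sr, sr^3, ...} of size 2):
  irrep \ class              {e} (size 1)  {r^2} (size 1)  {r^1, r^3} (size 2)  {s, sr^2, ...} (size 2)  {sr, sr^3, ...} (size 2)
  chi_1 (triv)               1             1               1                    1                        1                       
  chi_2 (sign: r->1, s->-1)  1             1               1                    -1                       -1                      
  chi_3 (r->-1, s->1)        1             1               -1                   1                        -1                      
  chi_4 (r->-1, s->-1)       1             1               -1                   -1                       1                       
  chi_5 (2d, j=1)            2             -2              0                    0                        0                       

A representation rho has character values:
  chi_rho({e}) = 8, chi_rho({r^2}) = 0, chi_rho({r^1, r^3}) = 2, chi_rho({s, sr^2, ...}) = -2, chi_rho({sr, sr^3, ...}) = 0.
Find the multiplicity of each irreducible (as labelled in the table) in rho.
Multiplicities: chi_1: 1, chi_2: 2, chi_3: 0, chi_4: 1, chi_5: 2.

Details: Use <chi_rho, chi> = (1/|G|) sum_C |C| * chi_rho(C) * conj(chi(C)) with |G| = 8 for each irreducible chi in the table:
  <chi_rho, chi_1> = (1/8)[1*(8)*conj(1) + 1*(0)*conj(1) + 2*(2)*conj(1) + 2*(-2)*conj(1) + 2*(0)*conj(1)]
      = (1/8)[(8) + (0) + (4) + (-4) + (0)] = 8/8 = 1
  <chi_rho, chi_2> = (1/8)[1*(8)*conj(1) + 1*(0)*conj(1) + 2*(2)*conj(1) + 2*(-2)*conj(-1) + 2*(0)*conj(-1)]
      = (1/8)[(8) + (0) + (4) + (4) + (0)] = 16/8 = 2
  <chi_rho, chi_3> = (1/8)[1*(8)*conj(1) + 1*(0)*conj(1) + 2*(2)*conj(-1) + 2*(-2)*conj(1) + 2*(0)*conj(-1)]
      = (1/8)[(8) + (0) + (-4) + (-4) + (0)] = 0/8 = 0
  <chi_rho, chi_4> = (1/8)[1*(8)*conj(1) + 1*(0)*conj(1) + 2*(2)*conj(-1) + 2*(-2)*conj(-1) + 2*(0)*conj(1)]
      = (1/8)[(8) + (0) + (-4) + (4) + (0)] = 8/8 = 1
  <chi_rho, chi_5> = (1/8)[1*(8)*conj(2) + 1*(0)*conj(-2) + 2*(2)*conj(0) + 2*(-2)*conj(0) + 2*(0)*conj(0)]
      = (1/8)[(16) + (0) + (0) + (0) + (0)] = 16/8 = 2
Dimension check: dim(rho) = sum (mult * dim) = 1*1 + 2*1 + 0*1 + 1*1 + 2*2 = 8 = chi_rho(e) = 8.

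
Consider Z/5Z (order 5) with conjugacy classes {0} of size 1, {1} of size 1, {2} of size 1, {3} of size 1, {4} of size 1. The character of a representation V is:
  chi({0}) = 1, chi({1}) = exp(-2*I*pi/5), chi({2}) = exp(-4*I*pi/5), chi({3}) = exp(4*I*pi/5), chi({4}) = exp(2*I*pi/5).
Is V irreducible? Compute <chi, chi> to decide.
Irreducible: <chi, chi> = 1.

Details: <chi, chi> = (1/|G|) sum_C |C| * |chi(C)|^2 = (1/5)[1*|1|^2 + 1*|exp(-2*I*pi/5)|^2 + 1*|exp(-4*I*pi/5)|^2 + 1*|exp(4*I*pi/5)|^2 + 1*|exp(2*I*pi/5)|^2]
  = (1/5)[(1) + (1) + (1) + (1) + (1)] = 5/5 = 1.
(Exp terms are combined using exp(i*s)*conj(exp(i*t)) = exp(i*(s-t)), and sums of them are collapsed using the identity that for every m > 1 the m distinct m-th roots of unity sum to 0, e.g. 1 + exp(2*I*pi/3) + exp(-2*I*pi/3) = 0.)
A character is irreducible iff <chi, chi> = 1, so this representation is irreducible.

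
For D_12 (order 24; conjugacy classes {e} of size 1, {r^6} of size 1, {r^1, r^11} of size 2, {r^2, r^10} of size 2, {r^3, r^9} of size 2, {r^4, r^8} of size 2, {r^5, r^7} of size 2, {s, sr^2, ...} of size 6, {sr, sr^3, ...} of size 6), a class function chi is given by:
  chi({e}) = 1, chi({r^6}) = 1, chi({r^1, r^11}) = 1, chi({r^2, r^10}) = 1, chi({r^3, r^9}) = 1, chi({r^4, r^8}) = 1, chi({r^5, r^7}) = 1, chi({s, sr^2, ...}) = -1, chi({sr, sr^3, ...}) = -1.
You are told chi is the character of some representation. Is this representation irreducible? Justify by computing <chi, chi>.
Irreducible: <chi, chi> = 1.

Argument: <chi, chi> = (1/|G|) sum_C |C| * |chi(C)|^2 = (1/24)[1*|1|^2 + 1*|1|^2 + 2*|1|^2 + 2*|1|^2 + 2*|1|^2 + 2*|1|^2 + 2*|1|^2 + 6*|-1|^2 + 6*|-1|^2]
  = (1/24)[(1) + (1) + (2) + (2) + (2) + (2) + (2) + (6) + (6)] = 24/24 = 1.
A character is irreducible iff <chi, chi> = 1, so this representation is irreducible.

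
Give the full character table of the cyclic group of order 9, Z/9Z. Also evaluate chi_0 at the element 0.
Character table of Z/9Z (irreps indexed chi_0,...,chi_8 with chi_k(m) = zeta_9^(k*m), zeta_9 = exp(2*pi*i/9)):
  irrep \ class  {0} (size 1)  {1} (size 1)    {2} (size 1)    {3} (size 1)    {4} (size 1)    {5} (size 1)    {6} (size 1)    {7} (size 1)    {8} (size 1)  
  chi_0          1             1               1               1               1               1               1               1               1             
  chi_1          1             exp(2*I*pi/9)   exp(4*I*pi/9)   exp(2*I*pi/3)   exp(8*I*pi/9)   exp(-8*I*pi/9)  exp(-2*I*pi/3)  exp(-4*I*pi/9)  exp(-2*I*pi/9)
  chi_2          1             exp(4*I*pi/9)   exp(8*I*pi/9)   exp(-2*I*pi/3)  exp(-2*I*pi/9)  exp(2*I*pi/9)   exp(2*I*pi/3)   exp(-8*I*pi/9)  exp(-4*I*pi/9)
  chi_3          1             exp(2*I*pi/3)   exp(-2*I*pi/3)  1               exp(2*I*pi/3)   exp(-2*I*pi/3)  1               exp(2*I*pi/3)   exp(-2*I*pi/3)
  chi_4          1             exp(8*I*pi/9)   exp(-2*I*pi/9)  exp(2*I*pi/3)   exp(-4*I*pi/9)  exp(4*I*pi/9)   exp(-2*I*pi/3)  exp(2*I*pi/9)   exp(-8*I*pi/9)
  chi_5          1             exp(-8*I*pi/9)  exp(2*I*pi/9)   exp(-2*I*pi/3)  exp(4*I*pi/9)   exp(-4*I*pi/9)  exp(2*I*pi/3)   exp(-2*I*pi/9)  exp(8*I*pi/9) 
  chi_6          1             exp(-2*I*pi/3)  exp(2*I*pi/3)   1               exp(-2*I*pi/3)  exp(2*I*pi/3)   1               exp(-2*I*pi/3)  exp(2*I*pi/3) 
  chi_7          1             exp(-4*I*pi/9)  exp(-8*I*pi/9)  exp(2*I*pi/3)   exp(2*I*pi/9)   exp(-2*I*pi/9)  exp(-2*I*pi/3)  exp(8*I*pi/9)   exp(4*I*pi/9) 
  chi_8          1             exp(-2*I*pi/9)  exp(-4*I*pi/9)  exp(-2*I*pi/3)  exp(-8*I*pi/9)  exp(8*I*pi/9)   exp(2*I*pi/3)   exp(4*I*pi/9)   exp(2*I*pi/9) 

Spot check: chi_0(0) = zeta_9^(0*0) = zeta_9^0 = 1.

Details: Z/9Z is abelian, so all 9 irreducible complex representations are 1-dimensional. They are given by chi_k(m) = zeta_9^(k*m) for k = 0,...,8. Row orthogonality: sum_m chi_k(m) conj(chi_l(m)) = 9 * [k = l].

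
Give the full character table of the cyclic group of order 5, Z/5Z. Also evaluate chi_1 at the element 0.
Character table of Z/5Z (irreps indexed chi_0,...,chi_4 with chi_k(m) = zeta_5^(k*m), zeta_5 = exp(2*pi*i/5)):
  irrep \ class  {0} (size 1)  {1} (size 1)    {2} (size 1)    {3} (size 1)    {4} (size 1)  
  chi_0          1             1               1               1               1             
  chi_1          1             exp(2*I*pi/5)   exp(4*I*pi/5)   exp(-4*I*pi/5)  exp(-2*I*pi/5)
  chi_2          1             exp(4*I*pi/5)   exp(-2*I*pi/5)  exp(2*I*pi/5)   exp(-4*I*pi/5)
  chi_3          1             exp(-4*I*pi/5)  exp(2*I*pi/5)   exp(-2*I*pi/5)  exp(4*I*pi/5) 
  chi_4          1             exp(-2*I*pi/5)  exp(-4*I*pi/5)  exp(4*I*pi/5)   exp(2*I*pi/5) 

Spot check: chi_1(0) = zeta_5^(1*0) = zeta_5^0 = 1.

Solution. Z/5Z is abelian, so all 5 irreducible complex representations are 1-dimensional. They are given by chi_k(m) = zeta_5^(k*m) for k = 0,...,4. Row orthogonality: sum_m chi_k(m) conj(chi_l(m)) = 5 * [k = l].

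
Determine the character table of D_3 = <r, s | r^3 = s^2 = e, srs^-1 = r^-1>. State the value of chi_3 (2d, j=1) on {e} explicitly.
Conjugacy classes: {e} of size 1, {r^1, r^2} of size 2, {s, sr, ..., sr^2} of size 3.
Character table:
  irrep \ class              {e} (size 1)  {r^1, r^2} (size 2)  {s, sr, ..., sr^2} (size 3)
  chi_1 (triv)               1             1                    1                          
  chi_2 (sign: r->1, s->-1)  1             1                    -1                         
  chi_3 (2d, j=1)            2             -1                   0                          

Spot check: chi_3 (2d, j=1) on {e} = 2.

Justification: D_3 has order 2*3 = 6 with 3 conjugacy classes, hence 3 irreducibles. Sum of squared dims 1 + 1 + 4 = 6 = |G|. Linear characters come from the abelianisation; the 2-dimensional irreps have character r^k -> 2*cos(2*pi*j*k/3), reflections -> 0.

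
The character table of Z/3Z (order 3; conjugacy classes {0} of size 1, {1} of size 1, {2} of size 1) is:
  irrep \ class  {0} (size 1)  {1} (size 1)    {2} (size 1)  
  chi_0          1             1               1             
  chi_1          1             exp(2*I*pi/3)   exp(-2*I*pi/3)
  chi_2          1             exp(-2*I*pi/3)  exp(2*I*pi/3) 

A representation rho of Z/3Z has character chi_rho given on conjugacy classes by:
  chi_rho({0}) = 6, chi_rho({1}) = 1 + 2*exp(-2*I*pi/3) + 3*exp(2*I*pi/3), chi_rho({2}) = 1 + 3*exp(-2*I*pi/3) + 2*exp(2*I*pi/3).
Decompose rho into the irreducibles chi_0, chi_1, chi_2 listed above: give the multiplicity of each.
Multiplicities: chi_0: 1, chi_1: 3, chi_2: 2.

Why: Use <chi_rho, chi> = (1/|G|) sum_C |C| * chi_rho(C) * conj(chi(C)) with |G| = 3 for each irreducible chi in the table:
  <chi_rho, chi_0> = (1/3)[1*(6)*conj(1) + 1*(1 + 2*exp(-2*I*pi/3) + 3*exp(2*I*pi/3))*conj(1) + 1*(1 + 3*exp(-2*I*pi/3) + 2*exp(2*I*pi/3))*conj(1)]
      = (1/3)[(6) + (1 + 2*exp(-2*I*pi/3) + 3*exp(2*I*pi/3)) + (1 + 3*exp(-2*I*pi/3) + 2*exp(2*I*pi/3))] = 3/3 = 1
  <chi_rho, chi_1> = (1/3)[1*(6)*conj(1) + 1*(1 + 2*exp(-2*I*pi/3) + 3*exp(2*I*pi/3))*conj(exp(2*I*pi/3)) + 1*(1 + 3*exp(-2*I*pi/3) + 2*exp(2*I*pi/3))*conj(exp(-2*I*pi/3))]
      = (1/3)[(6) + (3 + exp(-2*I*pi/3) + 2*exp(2*I*pi/3)) + (3 + 2*exp(-2*I*pi/3) + exp(2*I*pi/3))] = 9/3 = 3
  <chi_rho, chi_2> = (1/3)[1*(6)*conj(1) + 1*(1 + 2*exp(-2*I*pi/3) + 3*exp(2*I*pi/3))*conj(exp(-2*I*pi/3)) + 1*(1 + 3*exp(-2*I*pi/3) + 2*exp(2*I*pi/3))*conj(exp(2*I*pi/3))]
      = (1/3)[(6) + (2 + 3*exp(-2*I*pi/3) + exp(2*I*pi/3)) + (2 + exp(-2*I*pi/3) + 3*exp(2*I*pi/3))] = 6/3 = 2
(Exp terms are combined using exp(i*s)*conj(exp(i*t)) = exp(i*(s-t)), and sums of them are collapsed using the identity that for every m > 1 the m distinct m-th roots of unity sum to 0, e.g. 1 + exp(2*I*pi/3) + exp(-2*I*pi/3) = 0.)
Dimension check: dim(rho) = sum (mult * dim) = 1*1 + 3*1 + 2*1 = 6 = chi_rho(e) = 6.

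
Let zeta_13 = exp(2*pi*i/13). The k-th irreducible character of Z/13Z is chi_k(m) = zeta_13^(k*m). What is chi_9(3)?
chi_9(3) = zeta_13^27 = exp(2*I*pi/13)

Explanation: chi_9(3) = zeta_13^(9*3) = zeta_13^27. Since zeta_13^13 = 1, this equals zeta_13^1 = exp(2*pi*i*1/13) = exp(2*I*pi/13).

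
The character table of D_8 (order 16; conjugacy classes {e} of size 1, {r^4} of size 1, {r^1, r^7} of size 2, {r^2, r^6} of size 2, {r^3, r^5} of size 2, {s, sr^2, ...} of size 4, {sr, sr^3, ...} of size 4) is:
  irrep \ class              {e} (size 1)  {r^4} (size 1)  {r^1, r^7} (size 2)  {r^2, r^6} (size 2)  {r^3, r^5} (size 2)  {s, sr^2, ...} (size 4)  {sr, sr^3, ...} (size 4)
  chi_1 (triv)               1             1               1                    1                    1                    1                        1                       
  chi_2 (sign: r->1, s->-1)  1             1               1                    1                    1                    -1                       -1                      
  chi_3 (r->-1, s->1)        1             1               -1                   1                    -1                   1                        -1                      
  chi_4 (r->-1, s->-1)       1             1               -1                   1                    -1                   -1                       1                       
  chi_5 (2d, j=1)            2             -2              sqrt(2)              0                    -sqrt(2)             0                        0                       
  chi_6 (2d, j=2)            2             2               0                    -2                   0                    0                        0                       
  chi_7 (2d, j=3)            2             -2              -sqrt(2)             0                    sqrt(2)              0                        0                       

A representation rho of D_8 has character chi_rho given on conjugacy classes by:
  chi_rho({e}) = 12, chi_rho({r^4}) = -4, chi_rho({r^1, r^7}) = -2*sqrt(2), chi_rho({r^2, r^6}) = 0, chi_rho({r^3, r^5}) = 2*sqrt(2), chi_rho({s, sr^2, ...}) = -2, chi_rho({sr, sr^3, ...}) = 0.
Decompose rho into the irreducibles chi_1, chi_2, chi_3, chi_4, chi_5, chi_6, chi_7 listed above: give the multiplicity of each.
Multiplicities: chi_1: 0, chi_2: 1, chi_3: 0, chi_4: 1, chi_5: 1, chi_6: 1, chi_7: 3.

Use <chi_rho, chi> = (1/|G|) sum_C |C| * chi_rho(C) * conj(chi(C)) with |G| = 16 for each irreducible chi in the table:
  <chi_rho, chi_1> = (1/16)[1*(12)*conj(1) + 1*(-4)*conj(1) + 2*(-2*sqrt(2))*conj(1) + 2*(0)*conj(1) + 2*(2*sqrt(2))*conj(1) + 4*(-2)*conj(1) + 4*(0)*conj(1)]
      = (1/16)[(12) + (-4) + (-4*sqrt(2)) + (0) + (4*sqrt(2)) + (-8) + (0)] = 0/16 = 0
  <chi_rho, chi_2> = (1/16)[1*(12)*conj(1) + 1*(-4)*conj(1) + 2*(-2*sqrt(2))*conj(1) + 2*(0)*conj(1) + 2*(2*sqrt(2))*conj(1) + 4*(-2)*conj(-1) + 4*(0)*conj(-1)]
      = (1/16)[(12) + (-4) + (-4*sqrt(2)) + (0) + (4*sqrt(2)) + (8) + (0)] = 16/16 = 1
  <chi_rho, chi_3> = (1/16)[1*(12)*conj(1) + 1*(-4)*conj(1) + 2*(-2*sqrt(2))*conj(-1) + 2*(0)*conj(1) + 2*(2*sqrt(2))*conj(-1) + 4*(-2)*conj(1) + 4*(0)*conj(-1)]
      = (1/16)[(12) + (-4) + (4*sqrt(2)) + (0) + (-4*sqrt(2)) + (-8) + (0)] = 0/16 = 0
  <chi_rho, chi_4> = (1/16)[1*(12)*conj(1) + 1*(-4)*conj(1) + 2*(-2*sqrt(2))*conj(-1) + 2*(0)*conj(1) + 2*(2*sqrt(2))*conj(-1) + 4*(-2)*conj(-1) + 4*(0)*conj(1)]
      = (1/16)[(12) + (-4) + (4*sqrt(2)) + (0) + (-4*sqrt(2)) + (8) + (0)] = 16/16 = 1
  <chi_rho, chi_5> = (1/16)[1*(12)*conj(2) + 1*(-4)*conj(-2) + 2*(-2*sqrt(2))*conj(sqrt(2)) + 2*(0)*conj(0) + 2*(2*sqrt(2))*conj(-sqrt(2)) + 4*(-2)*conj(0) + 4*(0)*conj(0)]
      = (1/16)[(24) + (8) + (-8) + (0) + (-8) + (0) + (0)] = 16/16 = 1
  <chi_rho, chi_6> = (1/16)[1*(12)*conj(2) + 1*(-4)*conj(2) + 2*(-2*sqrt(2))*conj(0) + 2*(0)*conj(-2) + 2*(2*sqrt(2))*conj(0) + 4*(-2)*conj(0) + 4*(0)*conj(0)]
      = (1/16)[(24) + (-8) + (0) + (0) + (0) + (0) + (0)] = 16/16 = 1
  <chi_rho, chi_7> = (1/16)[1*(12)*conj(2) + 1*(-4)*conj(-2) + 2*(-2*sqrt(2))*conj(-sqrt(2)) + 2*(0)*conj(0) + 2*(2*sqrt(2))*conj(sqrt(2)) + 4*(-2)*conj(0) + 4*(0)*conj(0)]
      = (1/16)[(24) + (8) + (8) + (0) + (8) + (0) + (0)] = 48/16 = 3
Dimension check: dim(rho) = sum (mult * dim) = 0*1 + 1*1 + 0*1 + 1*1 + 1*2 + 1*2 + 3*2 = 12 = chi_rho(e) = 12.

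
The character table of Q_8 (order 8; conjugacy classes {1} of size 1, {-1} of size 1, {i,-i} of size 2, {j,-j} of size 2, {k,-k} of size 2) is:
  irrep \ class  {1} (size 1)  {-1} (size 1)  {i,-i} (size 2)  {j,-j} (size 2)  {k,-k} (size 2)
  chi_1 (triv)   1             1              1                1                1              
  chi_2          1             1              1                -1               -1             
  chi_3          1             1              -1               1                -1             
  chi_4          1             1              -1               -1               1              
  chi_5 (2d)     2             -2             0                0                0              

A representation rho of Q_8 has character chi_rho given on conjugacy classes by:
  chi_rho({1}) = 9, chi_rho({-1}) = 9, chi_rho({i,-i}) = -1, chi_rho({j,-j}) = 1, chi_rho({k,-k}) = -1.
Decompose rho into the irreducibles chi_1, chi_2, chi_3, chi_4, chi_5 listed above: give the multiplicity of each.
Multiplicities: chi_1: 2, chi_2: 2, chi_3: 3, chi_4: 2, chi_5: 0.

Proof sketch: Use <chi_rho, chi> = (1/|G|) sum_C |C| * chi_rho(C) * conj(chi(C)) with |G| = 8 for each irreducible chi in the table:
  <chi_rho, chi_1> = (1/8)[1*(9)*conj(1) + 1*(9)*conj(1) + 2*(-1)*conj(1) + 2*(1)*conj(1) + 2*(-1)*conj(1)]
      = (1/8)[(9) + (9) + (-2) + (2) + (-2)] = 16/8 = 2
  <chi_rho, chi_2> = (1/8)[1*(9)*conj(1) + 1*(9)*conj(1) + 2*(-1)*conj(1) + 2*(1)*conj(-1) + 2*(-1)*conj(-1)]
      = (1/8)[(9) + (9) + (-2) + (-2) + (2)] = 16/8 = 2
  <chi_rho, chi_3> = (1/8)[1*(9)*conj(1) + 1*(9)*conj(1) + 2*(-1)*conj(-1) + 2*(1)*conj(1) + 2*(-1)*conj(-1)]
      = (1/8)[(9) + (9) + (2) + (2) + (2)] = 24/8 = 3
  <chi_rho, chi_4> = (1/8)[1*(9)*conj(1) + 1*(9)*conj(1) + 2*(-1)*conj(-1) + 2*(1)*conj(-1) + 2*(-1)*conj(1)]
      = (1/8)[(9) + (9) + (2) + (-2) + (-2)] = 16/8 = 2
  <chi_rho, chi_5> = (1/8)[1*(9)*conj(2) + 1*(9)*conj(-2) + 2*(-1)*conj(0) + 2*(1)*conj(0) + 2*(-1)*conj(0)]
      = (1/8)[(18) + (-18) + (0) + (0) + (0)] = 0/8 = 0
Dimension check: dim(rho) = sum (mult * dim) = 2*1 + 2*1 + 3*1 + 2*1 + 0*2 = 9 = chi_rho(e) = 9.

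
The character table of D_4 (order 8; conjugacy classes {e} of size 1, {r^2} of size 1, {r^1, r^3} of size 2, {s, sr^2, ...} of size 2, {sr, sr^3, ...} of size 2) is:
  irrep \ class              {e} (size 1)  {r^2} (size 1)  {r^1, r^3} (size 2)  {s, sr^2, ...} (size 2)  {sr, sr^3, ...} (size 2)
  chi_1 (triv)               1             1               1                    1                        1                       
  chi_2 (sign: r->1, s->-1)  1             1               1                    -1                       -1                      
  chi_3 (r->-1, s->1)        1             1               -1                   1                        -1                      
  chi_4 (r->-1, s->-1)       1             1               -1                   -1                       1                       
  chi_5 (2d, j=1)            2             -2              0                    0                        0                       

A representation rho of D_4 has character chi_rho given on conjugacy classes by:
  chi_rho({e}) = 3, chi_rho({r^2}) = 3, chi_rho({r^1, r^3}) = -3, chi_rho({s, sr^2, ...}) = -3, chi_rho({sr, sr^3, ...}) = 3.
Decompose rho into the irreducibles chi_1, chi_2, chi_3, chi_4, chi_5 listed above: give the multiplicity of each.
Multiplicities: chi_1: 0, chi_2: 0, chi_3: 0, chi_4: 3, chi_5: 0.

Details: Use <chi_rho, chi> = (1/|G|) sum_C |C| * chi_rho(C) * conj(chi(C)) with |G| = 8 for each irreducible chi in the table:
  <chi_rho, chi_1> = (1/8)[1*(3)*conj(1) + 1*(3)*conj(1) + 2*(-3)*conj(1) + 2*(-3)*conj(1) + 2*(3)*conj(1)]
      = (1/8)[(3) + (3) + (-6) + (-6) + (6)] = 0/8 = 0
  <chi_rho, chi_2> = (1/8)[1*(3)*conj(1) + 1*(3)*conj(1) + 2*(-3)*conj(1) + 2*(-3)*conj(-1) + 2*(3)*conj(-1)]
      = (1/8)[(3) + (3) + (-6) + (6) + (-6)] = 0/8 = 0
  <chi_rho, chi_3> = (1/8)[1*(3)*conj(1) + 1*(3)*conj(1) + 2*(-3)*conj(-1) + 2*(-3)*conj(1) + 2*(3)*conj(-1)]
      = (1/8)[(3) + (3) + (6) + (-6) + (-6)] = 0/8 = 0
  <chi_rho, chi_4> = (1/8)[1*(3)*conj(1) + 1*(3)*conj(1) + 2*(-3)*conj(-1) + 2*(-3)*conj(-1) + 2*(3)*conj(1)]
      = (1/8)[(3) + (3) + (6) + (6) + (6)] = 24/8 = 3
  <chi_rho, chi_5> = (1/8)[1*(3)*conj(2) + 1*(3)*conj(-2) + 2*(-3)*conj(0) + 2*(-3)*conj(0) + 2*(3)*conj(0)]
      = (1/8)[(6) + (-6) + (0) + (0) + (0)] = 0/8 = 0
Dimension check: dim(rho) = sum (mult * dim) = 0*1 + 0*1 + 0*1 + 3*1 + 0*2 = 3 = chi_rho(e) = 3.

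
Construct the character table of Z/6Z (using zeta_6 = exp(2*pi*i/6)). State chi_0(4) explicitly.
Character table of Z/6Z (irreps indexed chi_0,...,chi_5 with chi_k(m) = zeta_6^(k*m), zeta_6 = exp(2*pi*i/6)):
  irrep \ class  {0} (size 1)  {1} (size 1)    {2} (size 1)    {3} (size 1)  {4} (size 1)    {5} (size 1)  
  chi_0          1             1               1               1             1               1             
  chi_1          1             exp(I*pi/3)     exp(2*I*pi/3)   -1            exp(-2*I*pi/3)  exp(-I*pi/3)  
  chi_2          1             exp(2*I*pi/3)   exp(-2*I*pi/3)  1             exp(2*I*pi/3)   exp(-2*I*pi/3)
  chi_3          1             -1              1               -1            1               -1            
  chi_4          1             exp(-2*I*pi/3)  exp(2*I*pi/3)   1             exp(-2*I*pi/3)  exp(2*I*pi/3) 
  chi_5          1             exp(-I*pi/3)    exp(-2*I*pi/3)  -1            exp(2*I*pi/3)   exp(I*pi/3)   

Spot check: chi_0(4) = zeta_6^(0*4) = zeta_6^0 = 1.

Reasoning: Z/6Z is abelian, so all 6 irreducible complex representations are 1-dimensional. They are given by chi_k(m) = zeta_6^(k*m) for k = 0,...,5. Row orthogonality: sum_m chi_k(m) conj(chi_l(m)) = 6 * [k = l].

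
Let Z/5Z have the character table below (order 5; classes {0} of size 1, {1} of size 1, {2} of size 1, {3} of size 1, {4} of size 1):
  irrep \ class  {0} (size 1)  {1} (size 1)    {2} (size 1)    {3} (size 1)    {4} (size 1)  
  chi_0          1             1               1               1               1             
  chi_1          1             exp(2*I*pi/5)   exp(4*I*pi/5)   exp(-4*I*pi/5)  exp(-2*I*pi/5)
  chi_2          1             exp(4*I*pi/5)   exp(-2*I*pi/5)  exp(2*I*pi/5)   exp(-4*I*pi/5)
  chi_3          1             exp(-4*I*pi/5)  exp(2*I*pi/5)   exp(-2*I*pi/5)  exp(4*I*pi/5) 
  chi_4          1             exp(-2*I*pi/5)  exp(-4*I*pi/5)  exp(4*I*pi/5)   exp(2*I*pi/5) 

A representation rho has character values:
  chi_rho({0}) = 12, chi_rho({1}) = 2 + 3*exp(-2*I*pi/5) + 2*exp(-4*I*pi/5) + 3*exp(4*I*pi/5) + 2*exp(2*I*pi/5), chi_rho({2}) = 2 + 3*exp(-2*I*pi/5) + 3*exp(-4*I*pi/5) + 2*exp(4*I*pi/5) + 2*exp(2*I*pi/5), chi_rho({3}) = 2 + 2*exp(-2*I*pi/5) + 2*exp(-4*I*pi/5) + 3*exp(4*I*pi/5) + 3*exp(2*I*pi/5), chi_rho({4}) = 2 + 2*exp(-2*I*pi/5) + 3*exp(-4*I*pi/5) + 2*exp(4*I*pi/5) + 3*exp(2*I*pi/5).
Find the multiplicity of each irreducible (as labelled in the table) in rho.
Multiplicities: chi_0: 2, chi_1: 2, chi_2: 3, chi_3: 2, chi_4: 3.

Working: Use <chi_rho, chi> = (1/|G|) sum_C |C| * chi_rho(C) * conj(chi(C)) with |G| = 5 for each irreducible chi in the table:
  <chi_rho, chi_0> = (1/5)[1*(12)*conj(1) + 1*(2 + 3*exp(-2*I*pi/5) + 2*exp(-4*I*pi/5) + 3*exp(4*I*pi/5) + 2*exp(2*I*pi/5))*conj(1) + 1*(2 + 3*exp(-2*I*pi/5) + 3*exp(-4*I*pi/5) + 2*exp(4*I*pi/5) + 2*exp(2*I*pi/5))*conj(1) + 1*(2 + 2*exp(-2*I*pi/5) + 2*exp(-4*I*pi/5) + 3*exp(4*I*pi/5) + 3*exp(2*I*pi/5))*conj(1) + 1*(2 + 2*exp(-2*I*pi/5) + 3*exp(-4*I*pi/5) + 2*exp(4*I*pi/5) + 3*exp(2*I*pi/5))*conj(1)]
      = (1/5)[(12) + (2 + 3*exp(-2*I*pi/5) + 2*exp(-4*I*pi/5) + 3*exp(4*I*pi/5) + 2*exp(2*I*pi/5)) + (2 + 3*exp(-2*I*pi/5) + 3*exp(-4*I*pi/5) + 2*exp(4*I*pi/5) + 2*exp(2*I*pi/5)) + (2 + 2*exp(-2*I*pi/5) + 2*exp(-4*I*pi/5) + 3*exp(4*I*pi/5) + 3*exp(2*I*pi/5)) + (2 + 2*exp(-2*I*pi/5) + 3*exp(-4*I*pi/5) + 2*exp(4*I*pi/5) + 3*exp(2*I*pi/5))] = 10/5 = 2
  <chi_rho, chi_1> = (1/5)[1*(12)*conj(1) + 1*(2 + 3*exp(-2*I*pi/5) + 2*exp(-4*I*pi/5) + 3*exp(4*I*pi/5) + 2*exp(2*I*pi/5))*conj(exp(2*I*pi/5)) + 1*(2 + 3*exp(-2*I*pi/5) + 3*exp(-4*I*pi/5) + 2*exp(4*I*pi/5) + 2*exp(2*I*pi/5))*conj(exp(4*I*pi/5)) + 1*(2 + 2*exp(-2*I*pi/5) + 2*exp(-4*I*pi/5) + 3*exp(4*I*pi/5) + 3*exp(2*I*pi/5))*conj(exp(-4*I*pi/5)) + 1*(2 + 2*exp(-2*I*pi/5) + 3*exp(-4*I*pi/5) + 2*exp(4*I*pi/5) + 3*exp(2*I*pi/5))*conj(exp(-2*I*pi/5))]
      = (1/5)[(12) + (2 + 2*exp(-2*I*pi/5) + 3*exp(-4*I*pi/5) + 2*exp(4*I*pi/5) + 3*exp(2*I*pi/5)) + (2 + 2*exp(-2*I*pi/5) + 2*exp(-4*I*pi/5) + 3*exp(4*I*pi/5) + 3*exp(2*I*pi/5)) + (2 + 3*exp(-2*I*pi/5) + 3*exp(-4*I*pi/5) + 2*exp(4*I*pi/5) + 2*exp(2*I*pi/5)) + (2 + 3*exp(-2*I*pi/5) + 2*exp(-4*I*pi/5) + 3*exp(4*I*pi/5) + 2*exp(2*I*pi/5))] = 10/5 = 2
  <chi_rho, chi_2> = (1/5)[1*(12)*conj(1) + 1*(2 + 3*exp(-2*I*pi/5) + 2*exp(-4*I*pi/5) + 3*exp(4*I*pi/5) + 2*exp(2*I*pi/5))*conj(exp(4*I*pi/5)) + 1*(2 + 3*exp(-2*I*pi/5) + 3*exp(-4*I*pi/5) + 2*exp(4*I*pi/5) + 2*exp(2*I*pi/5))*conj(exp(-2*I*pi/5)) + 1*(2 + 2*exp(-2*I*pi/5) + 2*exp(-4*I*pi/5) + 3*exp(4*I*pi/5) + 3*exp(2*I*pi/5))*conj(exp(2*I*pi/5)) + 1*(2 + 2*exp(-2*I*pi/5) + 3*exp(-4*I*pi/5) + 2*exp(4*I*pi/5) + 3*exp(2*I*pi/5))*conj(exp(-4*I*pi/5))]
      = (1/5)[(12) + (3 + 2*exp(-2*I*pi/5) + 2*exp(-4*I*pi/5) + 3*exp(4*I*pi/5) + 2*exp(2*I*pi/5)) + (3 + 3*exp(-2*I*pi/5) + 2*exp(-4*I*pi/5) + 2*exp(4*I*pi/5) + 2*exp(2*I*pi/5)) + (3 + 2*exp(-2*I*pi/5) + 2*exp(-4*I*pi/5) + 2*exp(4*I*pi/5) + 3*exp(2*I*pi/5)) + (3 + 2*exp(-2*I*pi/5) + 3*exp(-4*I*pi/5) + 2*exp(4*I*pi/5) + 2*exp(2*I*pi/5))] = 15/5 = 3
  <chi_rho, chi_3> = (1/5)[1*(12)*conj(1) + 1*(2 + 3*exp(-2*I*pi/5) + 2*exp(-4*I*pi/5) + 3*exp(4*I*pi/5) + 2*exp(2*I*pi/5))*conj(exp(-4*I*pi/5)) + 1*(2 + 3*exp(-2*I*pi/5) + 3*exp(-4*I*pi/5) + 2*exp(4*I*pi/5) + 2*exp(2*I*pi/5))*conj(exp(2*I*pi/5)) + 1*(2 + 2*exp(-2*I*pi/5) + 2*exp(-4*I*pi/5) + 3*exp(4*I*pi/5) + 3*exp(2*I*pi/5))*conj(exp(-2*I*pi/5)) + 1*(2 + 2*exp(-2*I*pi/5) + 3*exp(-4*I*pi/5) + 2*exp(4*I*pi/5) + 3*exp(2*I*pi/5))*conj(exp(4*I*pi/5))]
      = (1/5)[(12) + (2 + 3*exp(-2*I*pi/5) + 2*exp(-4*I*pi/5) + 2*exp(4*I*pi/5) + 3*exp(2*I*pi/5)) + (2 + 2*exp(-2*I*pi/5) + 3*exp(-4*I*pi/5) + 3*exp(4*I*pi/5) + 2*exp(2*I*pi/5)) + (2 + 2*exp(-2*I*pi/5) + 3*exp(-4*I*pi/5) + 3*exp(4*I*pi/5) + 2*exp(2*I*pi/5)) + (2 + 3*exp(-2*I*pi/5) + 2*exp(-4*I*pi/5) + 2*exp(4*I*pi/5) + 3*exp(2*I*pi/5))] = 10/5 = 2
  <chi_rho, chi_4> = (1/5)[1*(12)*conj(1) + 1*(2 + 3*exp(-2*I*pi/5) + 2*exp(-4*I*pi/5) + 3*exp(4*I*pi/5) + 2*exp(2*I*pi/5))*conj(exp(-2*I*pi/5)) + 1*(2 + 3*exp(-2*I*pi/5) + 3*exp(-4*I*pi/5) + 2*exp(4*I*pi/5) + 2*exp(2*I*pi/5))*conj(exp(-4*I*pi/5)) + 1*(2 + 2*exp(-2*I*pi/5) + 2*exp(-4*I*pi/5) + 3*exp(4*I*pi/5) + 3*exp(2*I*pi/5))*conj(exp(4*I*pi/5)) + 1*(2 + 2*exp(-2*I*pi/5) + 3*exp(-4*I*pi/5) + 2*exp(4*I*pi/5) + 3*exp(2*I*pi/5))*conj(exp(2*I*pi/5))]
      = (1/5)[(12) + (3 + 2*exp(-2*I*pi/5) + 3*exp(-4*I*pi/5) + 2*exp(4*I*pi/5) + 2*exp(2*I*pi/5)) + (3 + 2*exp(-2*I*pi/5) + 2*exp(-4*I*pi/5) + 2*exp(4*I*pi/5) + 3*exp(2*I*pi/5)) + (3 + 3*exp(-2*I*pi/5) + 2*exp(-4*I*pi/5) + 2*exp(4*I*pi/5) + 2*exp(2*I*pi/5)) + (3 + 2*exp(-2*I*pi/5) + 2*exp(-4*I*pi/5) + 3*exp(4*I*pi/5) + 2*exp(2*I*pi/5))] = 15/5 = 3
(Exp terms are combined using exp(i*s)*conj(exp(i*t)) = exp(i*(s-t)), and sums of them are collapsed using the identity that for every m > 1 the m distinct m-th roots of unity sum to 0, e.g. 1 + exp(2*I*pi/3) + exp(-2*I*pi/3) = 0.)
Dimension check: dim(rho) = sum (mult * dim) = 2*1 + 2*1 + 3*1 + 2*1 + 3*1 = 12 = chi_rho(e) = 12.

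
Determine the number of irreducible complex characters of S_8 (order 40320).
22

Reasoning: The number of irreducible complex representations of a finite group equals its number of conjugacy classes. Conjugacy classes in S_8 correspond to cycle types, i.e. partitions of 8; there are p(8) = 22 of them, so S_8 (order 40320) has exactly 22 irreducible complex representations.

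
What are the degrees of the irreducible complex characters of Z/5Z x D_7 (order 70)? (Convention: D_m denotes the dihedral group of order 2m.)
Dimensions: 1, 1, 1, 1, 1, 1, 1, 1, 1, 1, 2, 2, 2, 2, 2, 2, 2, 2, 2, 2, 2, 2, 2, 2, 2

Derivation: There are 25 irreducibles (= number of conjugacy classes). Their dimensions d_i satisfy sum d_i^2 = |G| = 70: 1 + 1 + 1 + 1 + 1 + 1 + 1 + 1 + 1 + 1 + 4 + 4 + 4 + 4 + 4 + 4 + 4 + 4 + 4 + 4 + 4 + 4 + 4 + 4 + 4 = 70. (For the product with Z/5Z: each of the 5 1-dim characters of Z/5Z tensors with each irrep of D_7, giving 5 copies of each D_7-dimension.)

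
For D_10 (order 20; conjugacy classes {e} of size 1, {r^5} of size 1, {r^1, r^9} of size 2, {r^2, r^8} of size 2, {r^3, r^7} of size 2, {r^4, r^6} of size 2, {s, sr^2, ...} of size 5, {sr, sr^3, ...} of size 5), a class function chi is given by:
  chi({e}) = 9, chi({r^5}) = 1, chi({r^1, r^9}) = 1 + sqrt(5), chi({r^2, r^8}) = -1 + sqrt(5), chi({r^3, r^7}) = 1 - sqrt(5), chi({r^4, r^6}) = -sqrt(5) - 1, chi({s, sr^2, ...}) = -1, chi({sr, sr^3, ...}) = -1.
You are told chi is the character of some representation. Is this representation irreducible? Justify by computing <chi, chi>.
Not irreducible (reducible): <chi, chi> = 7 > 1.

Proof sketch: <chi, chi> = (1/|G|) sum_C |C| * |chi(C)|^2 = (1/20)[1*|9|^2 + 1*|1|^2 + 2*|1 + sqrt(5)|^2 + 2*|-1 + sqrt(5)|^2 + 2*|1 - sqrt(5)|^2 + 2*|-sqrt(5) - 1|^2 + 5*|-1|^2 + 5*|-1|^2]
  = (1/20)[(81) + (1) + (4*sqrt(5) + 12) + (12 - 4*sqrt(5)) + (12 - 4*sqrt(5)) + (4*sqrt(5) + 12) + (5) + (5)] = 140/20 = 7.
A character is irreducible iff <chi, chi> = 1, so this representation is reducible.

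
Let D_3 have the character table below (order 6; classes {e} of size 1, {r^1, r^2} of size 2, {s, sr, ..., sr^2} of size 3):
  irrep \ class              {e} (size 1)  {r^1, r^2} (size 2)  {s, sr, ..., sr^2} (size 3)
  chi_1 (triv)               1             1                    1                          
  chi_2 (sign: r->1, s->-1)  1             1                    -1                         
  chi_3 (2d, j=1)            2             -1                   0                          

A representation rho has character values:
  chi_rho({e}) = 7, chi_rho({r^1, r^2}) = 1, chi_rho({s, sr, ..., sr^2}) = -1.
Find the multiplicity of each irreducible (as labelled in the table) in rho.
Multiplicities: chi_1: 1, chi_2: 2, chi_3: 2.

Solution. Use <chi_rho, chi> = (1/|G|) sum_C |C| * chi_rho(C) * conj(chi(C)) with |G| = 6 for each irreducible chi in the table:
  <chi_rho, chi_1> = (1/6)[1*(7)*conj(1) + 2*(1)*conj(1) + 3*(-1)*conj(1)]
      = (1/6)[(7) + (2) + (-3)] = 6/6 = 1
  <chi_rho, chi_2> = (1/6)[1*(7)*conj(1) + 2*(1)*conj(1) + 3*(-1)*conj(-1)]
      = (1/6)[(7) + (2) + (3)] = 12/6 = 2
  <chi_rho, chi_3> = (1/6)[1*(7)*conj(2) + 2*(1)*conj(-1) + 3*(-1)*conj(0)]
      = (1/6)[(14) + (-2) + (0)] = 12/6 = 2
Dimension check: dim(rho) = sum (mult * dim) = 1*1 + 2*1 + 2*2 = 7 = chi_rho(e) = 7.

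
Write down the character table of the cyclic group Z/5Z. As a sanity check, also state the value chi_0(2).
Character table of Z/5Z (irreps indexed chi_0,...,chi_4 with chi_k(m) = zeta_5^(k*m), zeta_5 = exp(2*pi*i/5)):
  irrep \ class  {0} (size 1)  {1} (size 1)    {2} (size 1)    {3} (size 1)    {4} (size 1)  
  chi_0          1             1               1               1               1             
  chi_1          1             exp(2*I*pi/5)   exp(4*I*pi/5)   exp(-4*I*pi/5)  exp(-2*I*pi/5)
  chi_2          1             exp(4*I*pi/5)   exp(-2*I*pi/5)  exp(2*I*pi/5)   exp(-4*I*pi/5)
  chi_3          1             exp(-4*I*pi/5)  exp(2*I*pi/5)   exp(-2*I*pi/5)  exp(4*I*pi/5) 
  chi_4          1             exp(-2*I*pi/5)  exp(-4*I*pi/5)  exp(4*I*pi/5)   exp(2*I*pi/5) 

Spot check: chi_0(2) = zeta_5^(0*2) = zeta_5^0 = 1.

Z/5Z is abelian, so all 5 irreducible complex representations are 1-dimensional. They are given by chi_k(m) = zeta_5^(k*m) for k = 0,...,4. Row orthogonality: sum_m chi_k(m) conj(chi_l(m)) = 5 * [k = l].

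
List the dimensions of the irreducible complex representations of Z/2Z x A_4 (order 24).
Dimensions: 1, 1, 1, 1, 1, 1, 3, 3

Derivation: There are 8 irreducibles (= number of conjugacy classes). Their dimensions d_i satisfy sum d_i^2 = |G| = 24: 1 + 1 + 1 + 1 + 1 + 1 + 9 + 9 = 24. (For the product with Z/2Z: each of the 2 1-dim characters of Z/2Z tensors with each irrep of A_4, giving 2 copies of each A_4-dimension.)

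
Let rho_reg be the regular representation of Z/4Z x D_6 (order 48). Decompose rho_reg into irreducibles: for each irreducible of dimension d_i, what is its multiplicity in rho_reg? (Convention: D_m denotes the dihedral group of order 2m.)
Each irreducible V_i of dimension d_i appears with multiplicity d_i, i.e. rho_reg = (direct sum over all irreducibles V_i) d_i V_i. The irreducible dimensions for Z/4Z x D_6 are 1, 1, 1, 1, 1, 1, 1, 1, 1, 1, 1, 1, 1, 1, 1, 1, 2, 2, 2, 2, 2, 2, 2, 2: 16 irreducibles of dimension 1, each with multiplicity 1; 8 irreducibles of dimension 2, each with multiplicity 2. Total dimension 16*1*1 + 8*2*2 = 48 = |G|.

General theorem: in the regular representation of a finite group G, each irreducible appears with multiplicity equal to its dimension. Check: dim(rho_reg) = sum d_i^2 = 1 + 1 + 1 + 1 + 1 + 1 + 1 + 1 + 1 + 1 + 1 + 1 + 1 + 1 + 1 + 1 + 4 + 4 + 4 + 4 + 4 + 4 + 4 + 4 = 48 = |G|.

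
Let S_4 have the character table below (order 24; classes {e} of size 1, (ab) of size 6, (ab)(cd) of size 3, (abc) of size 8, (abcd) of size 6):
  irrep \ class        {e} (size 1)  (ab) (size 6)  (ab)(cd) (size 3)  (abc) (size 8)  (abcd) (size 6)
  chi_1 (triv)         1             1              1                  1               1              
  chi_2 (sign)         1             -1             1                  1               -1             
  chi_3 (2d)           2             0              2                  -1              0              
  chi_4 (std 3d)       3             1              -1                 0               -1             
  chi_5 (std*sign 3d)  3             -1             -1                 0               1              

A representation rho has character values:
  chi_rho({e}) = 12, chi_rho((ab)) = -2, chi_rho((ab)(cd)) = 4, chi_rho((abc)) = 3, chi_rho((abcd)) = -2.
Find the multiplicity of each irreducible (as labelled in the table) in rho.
Multiplicities: chi_1: 1, chi_2: 3, chi_3: 1, chi_4: 1, chi_5: 1.

Use <chi_rho, chi> = (1/|G|) sum_C |C| * chi_rho(C) * conj(chi(C)) with |G| = 24 for each irreducible chi in the table:
  <chi_rho, chi_1> = (1/24)[1*(12)*conj(1) + 6*(-2)*conj(1) + 3*(4)*conj(1) + 8*(3)*conj(1) + 6*(-2)*conj(1)]
      = (1/24)[(12) + (-12) + (12) + (24) + (-12)] = 24/24 = 1
  <chi_rho, chi_2> = (1/24)[1*(12)*conj(1) + 6*(-2)*conj(-1) + 3*(4)*conj(1) + 8*(3)*conj(1) + 6*(-2)*conj(-1)]
      = (1/24)[(12) + (12) + (12) + (24) + (12)] = 72/24 = 3
  <chi_rho, chi_3> = (1/24)[1*(12)*conj(2) + 6*(-2)*conj(0) + 3*(4)*conj(2) + 8*(3)*conj(-1) + 6*(-2)*conj(0)]
      = (1/24)[(24) + (0) + (24) + (-24) + (0)] = 24/24 = 1
  <chi_rho, chi_4> = (1/24)[1*(12)*conj(3) + 6*(-2)*conj(1) + 3*(4)*conj(-1) + 8*(3)*conj(0) + 6*(-2)*conj(-1)]
      = (1/24)[(36) + (-12) + (-12) + (0) + (12)] = 24/24 = 1
  <chi_rho, chi_5> = (1/24)[1*(12)*conj(3) + 6*(-2)*conj(-1) + 3*(4)*conj(-1) + 8*(3)*conj(0) + 6*(-2)*conj(1)]
      = (1/24)[(36) + (12) + (-12) + (0) + (-12)] = 24/24 = 1
Dimension check: dim(rho) = sum (mult * dim) = 1*1 + 3*1 + 1*2 + 1*3 + 1*3 = 12 = chi_rho(e) = 12.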